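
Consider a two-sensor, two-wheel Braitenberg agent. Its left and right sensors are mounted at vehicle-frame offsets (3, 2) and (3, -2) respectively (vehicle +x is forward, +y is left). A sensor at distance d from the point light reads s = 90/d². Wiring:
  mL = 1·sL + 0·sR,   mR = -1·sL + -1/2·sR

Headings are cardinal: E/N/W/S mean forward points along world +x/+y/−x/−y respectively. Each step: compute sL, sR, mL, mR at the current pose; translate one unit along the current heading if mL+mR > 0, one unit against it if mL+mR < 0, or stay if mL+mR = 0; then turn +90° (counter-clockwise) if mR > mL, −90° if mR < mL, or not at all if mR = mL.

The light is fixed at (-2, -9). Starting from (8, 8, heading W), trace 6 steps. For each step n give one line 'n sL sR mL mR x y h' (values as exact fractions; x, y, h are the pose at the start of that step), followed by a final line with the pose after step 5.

n=0: pose=(8,8,W); sL=45/137, sR=9/41; mL=45/137, mR=-4923/11234; mL+mR=-9/82 → advance -1; mR−mL=-8613/11234 → turn -1·90°
n=1: pose=(9,8,N); sL=90/481, sR=90/569; mL=90/481, mR=-72855/273689; mL+mR=-45/569 → advance -1; mR−mL=-124065/273689 → turn -1·90°
n=2: pose=(9,7,E); sL=9/52, sR=45/196; mL=9/52, mR=-1467/5096; mL+mR=-45/392 → advance -1; mR−mL=-2349/5096 → turn -1·90°
n=3: pose=(8,7,S); sL=90/313, sR=90/233; mL=90/313, mR=-35055/72929; mL+mR=-45/233 → advance -1; mR−mL=-56025/72929 → turn -1·90°
n=4: pose=(8,8,W); sL=45/137, sR=9/41; mL=45/137, mR=-4923/11234; mL+mR=-9/82 → advance -1; mR−mL=-8613/11234 → turn -1·90°
n=5: pose=(9,8,N); sL=90/481, sR=90/569; mL=90/481, mR=-72855/273689; mL+mR=-45/569 → advance -1; mR−mL=-124065/273689 → turn -1·90°

0 45/137 9/41 45/137 -4923/11234 8 8 W
1 90/481 90/569 90/481 -72855/273689 9 8 N
2 9/52 45/196 9/52 -1467/5096 9 7 E
3 90/313 90/233 90/313 -35055/72929 8 7 S
4 45/137 9/41 45/137 -4923/11234 8 8 W
5 90/481 90/569 90/481 -72855/273689 9 8 N
final 9 7 E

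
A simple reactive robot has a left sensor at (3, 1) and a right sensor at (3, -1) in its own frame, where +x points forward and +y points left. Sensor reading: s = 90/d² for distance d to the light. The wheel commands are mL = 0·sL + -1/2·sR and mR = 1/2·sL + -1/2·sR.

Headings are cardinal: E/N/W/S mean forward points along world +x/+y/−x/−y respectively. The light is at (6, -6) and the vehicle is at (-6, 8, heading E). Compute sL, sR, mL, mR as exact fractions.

5/17 9/25 -9/50 -14/425

left sensor world pos  = (-3, 9); dL² = 306
right sensor world pos = (-3, 7); dR² = 250
sL = 90/306 = 5/17
sR = 90/250 = 9/25
mL = 0·sL + -1/2·sR = -9/50
mR = 1/2·sL + -1/2·sR = -14/425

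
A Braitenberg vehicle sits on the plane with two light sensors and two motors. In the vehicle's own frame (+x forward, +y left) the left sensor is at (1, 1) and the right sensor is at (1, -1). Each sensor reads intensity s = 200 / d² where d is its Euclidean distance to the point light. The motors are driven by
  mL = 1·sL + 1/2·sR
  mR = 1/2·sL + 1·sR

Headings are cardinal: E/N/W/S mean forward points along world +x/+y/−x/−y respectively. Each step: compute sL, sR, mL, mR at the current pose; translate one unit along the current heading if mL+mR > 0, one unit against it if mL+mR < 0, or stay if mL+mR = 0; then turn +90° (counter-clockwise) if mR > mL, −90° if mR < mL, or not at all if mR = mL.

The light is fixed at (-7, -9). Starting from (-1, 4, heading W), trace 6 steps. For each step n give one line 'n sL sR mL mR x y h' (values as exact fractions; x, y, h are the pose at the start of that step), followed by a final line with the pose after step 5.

n=0: pose=(-1,4,W); sL=200/169, sR=200/221; mL=4700/2873, mR=4300/2873; mL+mR=9000/2873 → advance +1; mR−mL=-400/2873 → turn -1·90°
n=1: pose=(-2,4,N); sL=50/53, sR=25/29; mL=4225/3074, mR=2050/1537; mL+mR=8325/3074 → advance +1; mR−mL=-125/3074 → turn -1·90°
n=2: pose=(-2,5,E); sL=200/261, sR=40/41; mL=13420/10701, mR=14540/10701; mL+mR=9320/3567 → advance +1; mR−mL=1120/10701 → turn +1·90°
n=3: pose=(-1,5,N); sL=4/5, sR=100/137; mL=798/685, mR=774/685; mL+mR=1572/685 → advance +1; mR−mL=-24/685 → turn -1·90°
n=4: pose=(-1,6,E); sL=40/61, sR=40/49; mL=3180/2989, mR=3420/2989; mL+mR=6600/2989 → advance +1; mR−mL=240/2989 → turn +1·90°
n=5: pose=(0,6,N); sL=50/73, sR=5/8; mL=1165/1168, mR=565/584; mL+mR=2295/1168 → advance +1; mR−mL=-35/1168 → turn -1·90°

0 200/169 200/221 4700/2873 4300/2873 -1 4 W
1 50/53 25/29 4225/3074 2050/1537 -2 4 N
2 200/261 40/41 13420/10701 14540/10701 -2 5 E
3 4/5 100/137 798/685 774/685 -1 5 N
4 40/61 40/49 3180/2989 3420/2989 -1 6 E
5 50/73 5/8 1165/1168 565/584 0 6 N
final 0 7 E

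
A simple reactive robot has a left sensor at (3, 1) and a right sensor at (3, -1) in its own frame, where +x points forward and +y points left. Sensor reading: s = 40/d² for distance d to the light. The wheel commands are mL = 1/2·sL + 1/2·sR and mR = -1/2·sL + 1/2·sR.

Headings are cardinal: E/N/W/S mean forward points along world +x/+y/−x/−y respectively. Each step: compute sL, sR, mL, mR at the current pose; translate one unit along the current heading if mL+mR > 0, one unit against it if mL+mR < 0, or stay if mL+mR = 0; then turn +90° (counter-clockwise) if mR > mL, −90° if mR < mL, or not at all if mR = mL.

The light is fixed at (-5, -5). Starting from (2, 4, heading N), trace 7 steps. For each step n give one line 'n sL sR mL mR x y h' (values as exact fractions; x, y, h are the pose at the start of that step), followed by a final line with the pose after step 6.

0 2/9 5/26 97/468 -7/468 2 4 N
1 40/221 40/181 8040/40001 800/40001 2 5 E
2 4/13 20/49 228/637 32/637 3 5 S
3 40/89 8/25 856/2225 -144/2225 3 4 W
4 2/9 5/26 97/468 -7/468 2 4 N
5 40/221 40/181 8040/40001 800/40001 2 5 E
6 4/13 20/49 228/637 32/637 3 5 S
final 3 4 W

n=0: pose=(2,4,N); sL=2/9, sR=5/26; mL=97/468, mR=-7/468; mL+mR=5/26 → advance +1; mR−mL=-2/9 → turn -1·90°
n=1: pose=(2,5,E); sL=40/221, sR=40/181; mL=8040/40001, mR=800/40001; mL+mR=40/181 → advance +1; mR−mL=-40/221 → turn -1·90°
n=2: pose=(3,5,S); sL=4/13, sR=20/49; mL=228/637, mR=32/637; mL+mR=20/49 → advance +1; mR−mL=-4/13 → turn -1·90°
n=3: pose=(3,4,W); sL=40/89, sR=8/25; mL=856/2225, mR=-144/2225; mL+mR=8/25 → advance +1; mR−mL=-40/89 → turn -1·90°
n=4: pose=(2,4,N); sL=2/9, sR=5/26; mL=97/468, mR=-7/468; mL+mR=5/26 → advance +1; mR−mL=-2/9 → turn -1·90°
n=5: pose=(2,5,E); sL=40/221, sR=40/181; mL=8040/40001, mR=800/40001; mL+mR=40/181 → advance +1; mR−mL=-40/221 → turn -1·90°
n=6: pose=(3,5,S); sL=4/13, sR=20/49; mL=228/637, mR=32/637; mL+mR=20/49 → advance +1; mR−mL=-4/13 → turn -1·90°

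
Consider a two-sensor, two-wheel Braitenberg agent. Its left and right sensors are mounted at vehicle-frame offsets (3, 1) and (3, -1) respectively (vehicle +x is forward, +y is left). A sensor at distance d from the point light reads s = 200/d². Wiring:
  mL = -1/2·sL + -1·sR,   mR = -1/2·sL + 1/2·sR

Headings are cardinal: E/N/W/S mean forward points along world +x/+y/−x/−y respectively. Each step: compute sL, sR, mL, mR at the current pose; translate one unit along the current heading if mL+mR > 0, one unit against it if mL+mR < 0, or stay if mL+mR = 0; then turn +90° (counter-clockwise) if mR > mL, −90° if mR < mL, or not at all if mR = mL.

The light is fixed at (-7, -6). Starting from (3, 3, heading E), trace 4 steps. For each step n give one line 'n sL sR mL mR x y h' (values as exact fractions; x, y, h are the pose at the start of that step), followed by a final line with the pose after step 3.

n=0: pose=(3,3,E); sL=200/269, sR=200/233; mL=-77100/62677, mR=3600/62677; mL+mR=-73500/62677 → advance -1; mR−mL=300/233 → turn +1·90°
n=1: pose=(2,3,N); sL=25/26, sR=50/61; mL=-4125/3172, mR=-225/3172; mL+mR=-2175/1586 → advance -1; mR−mL=75/61 → turn +1·90°
n=2: pose=(2,2,W); sL=40/17, sR=200/117; mL=-5740/1989, mR=-640/1989; mL+mR=-6380/1989 → advance -1; mR−mL=100/39 → turn +1·90°
n=3: pose=(3,2,S); sL=100/73, sR=100/53; mL=-9950/3869, mR=1000/3869; mL+mR=-8950/3869 → advance -1; mR−mL=150/53 → turn +1·90°

0 200/269 200/233 -77100/62677 3600/62677 3 3 E
1 25/26 50/61 -4125/3172 -225/3172 2 3 N
2 40/17 200/117 -5740/1989 -640/1989 2 2 W
3 100/73 100/53 -9950/3869 1000/3869 3 2 S
final 3 3 E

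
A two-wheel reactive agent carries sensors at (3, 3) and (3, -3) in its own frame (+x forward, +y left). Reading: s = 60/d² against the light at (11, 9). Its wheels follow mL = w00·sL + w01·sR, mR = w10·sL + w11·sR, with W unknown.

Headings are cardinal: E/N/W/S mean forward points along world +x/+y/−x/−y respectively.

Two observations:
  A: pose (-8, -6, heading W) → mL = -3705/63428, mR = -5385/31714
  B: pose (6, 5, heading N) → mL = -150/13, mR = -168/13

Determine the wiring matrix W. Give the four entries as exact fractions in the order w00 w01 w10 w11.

1/2 -1 -1 -1

obs A: pose=(-8,-6,W) → sL=15/202, sR=15/157, mL=-3705/63428, mR=-5385/31714
obs B: pose=(6,5,N) → sL=12/13, sR=12, mL=-150/13, mR=-168/13
sensor matrix S = [[15/202, 15/157], [12/13, 12]]; det S = 165510/206141
solve [mL_A; mL_B] = S·[w00; w01] and [mR_A; mR_B] = S·[w10; w11]:
  w00 = 1/2, w01 = -1, w10 = -1, w11 = -1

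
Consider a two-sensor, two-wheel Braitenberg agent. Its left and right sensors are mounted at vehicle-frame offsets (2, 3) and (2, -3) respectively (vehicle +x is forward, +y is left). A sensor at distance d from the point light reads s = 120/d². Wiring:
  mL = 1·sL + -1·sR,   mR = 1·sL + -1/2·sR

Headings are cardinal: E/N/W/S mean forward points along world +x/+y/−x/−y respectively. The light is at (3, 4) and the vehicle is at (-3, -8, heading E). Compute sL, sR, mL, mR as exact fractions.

120/97 120/241 17280/23377 23100/23377

left sensor world pos  = (-1, -5); dL² = 97
right sensor world pos = (-1, -11); dR² = 241
sL = 120/97 = 120/97
sR = 120/241 = 120/241
mL = 1·sL + -1·sR = 17280/23377
mR = 1·sL + -1/2·sR = 23100/23377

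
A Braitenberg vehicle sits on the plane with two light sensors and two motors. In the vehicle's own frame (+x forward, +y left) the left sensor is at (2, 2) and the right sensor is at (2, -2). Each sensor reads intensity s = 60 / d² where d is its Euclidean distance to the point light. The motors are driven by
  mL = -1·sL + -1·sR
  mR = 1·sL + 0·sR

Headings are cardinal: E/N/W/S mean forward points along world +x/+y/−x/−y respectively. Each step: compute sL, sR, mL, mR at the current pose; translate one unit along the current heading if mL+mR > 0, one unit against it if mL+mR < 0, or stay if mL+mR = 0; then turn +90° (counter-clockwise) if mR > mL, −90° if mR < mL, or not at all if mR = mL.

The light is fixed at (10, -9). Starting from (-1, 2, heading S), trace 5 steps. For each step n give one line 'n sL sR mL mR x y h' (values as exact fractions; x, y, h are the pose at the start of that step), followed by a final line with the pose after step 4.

n=0: pose=(-1,2,S); sL=10/27, sR=6/25; mL=-412/675, mR=10/27; mL+mR=-6/25 → advance -1; mR−mL=662/675 → turn +1·90°
n=1: pose=(-1,3,E); sL=60/277, sR=60/181; mL=-27480/50137, mR=60/277; mL+mR=-60/181 → advance -1; mR−mL=38340/50137 → turn +1·90°
n=2: pose=(-2,3,N); sL=15/98, sR=15/74; mL=-645/1813, mR=15/98; mL+mR=-15/74 → advance -1; mR−mL=1845/3626 → turn +1·90°
n=3: pose=(-2,2,W); sL=60/277, sR=12/73; mL=-7704/20221, mR=60/277; mL+mR=-12/73 → advance -1; mR−mL=12084/20221 → turn +1·90°
n=4: pose=(-1,2,S); sL=10/27, sR=6/25; mL=-412/675, mR=10/27; mL+mR=-6/25 → advance -1; mR−mL=662/675 → turn +1·90°

0 10/27 6/25 -412/675 10/27 -1 2 S
1 60/277 60/181 -27480/50137 60/277 -1 3 E
2 15/98 15/74 -645/1813 15/98 -2 3 N
3 60/277 12/73 -7704/20221 60/277 -2 2 W
4 10/27 6/25 -412/675 10/27 -1 2 S
final -1 3 E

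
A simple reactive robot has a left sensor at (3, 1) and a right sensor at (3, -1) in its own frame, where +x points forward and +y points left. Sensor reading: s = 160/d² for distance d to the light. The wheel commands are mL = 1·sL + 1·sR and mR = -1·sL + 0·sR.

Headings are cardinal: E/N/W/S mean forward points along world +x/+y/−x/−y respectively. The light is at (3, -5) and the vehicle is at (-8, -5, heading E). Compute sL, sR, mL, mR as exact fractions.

32/13 32/13 64/13 -32/13

left sensor world pos  = (-5, -4); dL² = 65
right sensor world pos = (-5, -6); dR² = 65
sL = 160/65 = 32/13
sR = 160/65 = 32/13
mL = 1·sL + 1·sR = 64/13
mR = -1·sL + 0·sR = -32/13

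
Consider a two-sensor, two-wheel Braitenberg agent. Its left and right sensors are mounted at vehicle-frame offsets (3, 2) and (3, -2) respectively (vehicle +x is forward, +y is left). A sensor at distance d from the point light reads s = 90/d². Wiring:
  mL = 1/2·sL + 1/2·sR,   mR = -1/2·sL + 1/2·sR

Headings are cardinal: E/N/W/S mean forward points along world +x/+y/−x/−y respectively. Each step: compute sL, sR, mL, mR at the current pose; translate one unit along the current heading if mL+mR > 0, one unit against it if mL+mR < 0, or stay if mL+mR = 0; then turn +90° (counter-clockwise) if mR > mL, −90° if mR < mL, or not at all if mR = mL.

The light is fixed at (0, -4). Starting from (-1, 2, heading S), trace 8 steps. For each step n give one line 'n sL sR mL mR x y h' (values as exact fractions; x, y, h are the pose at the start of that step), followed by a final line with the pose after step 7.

n=0: pose=(-1,2,S); sL=9, sR=5; mL=7, mR=-2; mL+mR=5 → advance +1; mR−mL=-9 → turn -1·90°
n=1: pose=(-1,1,W); sL=18/5, sR=18/13; mL=162/65, mR=-72/65; mL+mR=18/13 → advance +1; mR−mL=-18/5 → turn -1·90°
n=2: pose=(-2,1,N); sL=9/8, sR=45/32; mL=81/64, mR=9/64; mL+mR=45/32 → advance +1; mR−mL=-9/8 → turn -1·90°
n=3: pose=(-2,2,E); sL=18/13, sR=90/17; mL=738/221, mR=432/221; mL+mR=90/17 → advance +1; mR−mL=-18/13 → turn -1·90°
n=4: pose=(-1,2,S); sL=9, sR=5; mL=7, mR=-2; mL+mR=5 → advance +1; mR−mL=-9 → turn -1·90°
n=5: pose=(-1,1,W); sL=18/5, sR=18/13; mL=162/65, mR=-72/65; mL+mR=18/13 → advance +1; mR−mL=-18/5 → turn -1·90°
n=6: pose=(-2,1,N); sL=9/8, sR=45/32; mL=81/64, mR=9/64; mL+mR=45/32 → advance +1; mR−mL=-9/8 → turn -1·90°
n=7: pose=(-2,2,E); sL=18/13, sR=90/17; mL=738/221, mR=432/221; mL+mR=90/17 → advance +1; mR−mL=-18/13 → turn -1·90°

0 9 5 7 -2 -1 2 S
1 18/5 18/13 162/65 -72/65 -1 1 W
2 9/8 45/32 81/64 9/64 -2 1 N
3 18/13 90/17 738/221 432/221 -2 2 E
4 9 5 7 -2 -1 2 S
5 18/5 18/13 162/65 -72/65 -1 1 W
6 9/8 45/32 81/64 9/64 -2 1 N
7 18/13 90/17 738/221 432/221 -2 2 E
final -1 2 S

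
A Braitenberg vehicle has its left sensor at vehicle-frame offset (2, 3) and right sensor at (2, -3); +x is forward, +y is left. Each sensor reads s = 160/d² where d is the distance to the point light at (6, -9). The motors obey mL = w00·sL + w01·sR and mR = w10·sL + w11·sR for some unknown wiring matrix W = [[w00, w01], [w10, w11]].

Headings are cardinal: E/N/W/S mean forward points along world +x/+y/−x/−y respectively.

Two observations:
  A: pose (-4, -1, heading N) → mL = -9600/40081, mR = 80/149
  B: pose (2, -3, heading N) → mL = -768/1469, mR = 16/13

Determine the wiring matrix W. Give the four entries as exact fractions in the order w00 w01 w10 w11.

1/2 -1/2 0 1/2

obs A: pose=(-4,-1,N) → sL=160/269, sR=160/149, mL=-9600/40081, mR=80/149
obs B: pose=(2,-3,N) → sL=160/113, sR=32/13, mL=-768/1469, mR=16/13
sensor matrix S = [[160/269, 160/149], [160/113, 32/13]]; det S = -3317760/58878989
solve [mL_A; mL_B] = S·[w00; w01] and [mR_A; mR_B] = S·[w10; w11]:
  w00 = 1/2, w01 = -1/2, w10 = 0, w11 = 1/2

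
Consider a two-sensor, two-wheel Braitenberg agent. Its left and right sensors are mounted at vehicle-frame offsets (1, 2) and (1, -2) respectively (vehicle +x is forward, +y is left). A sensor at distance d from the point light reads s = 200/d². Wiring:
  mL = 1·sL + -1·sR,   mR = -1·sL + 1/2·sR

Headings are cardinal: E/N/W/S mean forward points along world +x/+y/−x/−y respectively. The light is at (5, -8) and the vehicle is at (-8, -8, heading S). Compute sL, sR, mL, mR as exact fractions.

100/61 100/113 5200/6893 -8250/6893

left sensor world pos  = (-6, -9); dL² = 122
right sensor world pos = (-10, -9); dR² = 226
sL = 200/122 = 100/61
sR = 200/226 = 100/113
mL = 1·sL + -1·sR = 5200/6893
mR = -1·sL + 1/2·sR = -8250/6893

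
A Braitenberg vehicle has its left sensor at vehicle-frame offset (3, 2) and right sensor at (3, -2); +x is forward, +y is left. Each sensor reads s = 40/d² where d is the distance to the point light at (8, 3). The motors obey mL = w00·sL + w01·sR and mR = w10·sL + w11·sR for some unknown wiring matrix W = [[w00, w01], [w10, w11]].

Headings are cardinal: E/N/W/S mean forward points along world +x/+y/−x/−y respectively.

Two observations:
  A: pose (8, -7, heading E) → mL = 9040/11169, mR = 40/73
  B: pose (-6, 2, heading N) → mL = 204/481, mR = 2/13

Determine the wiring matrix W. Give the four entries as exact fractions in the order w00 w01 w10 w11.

obs A: pose=(8,-7,E) → sL=40/73, sR=40/153, mL=9040/11169, mR=40/73
obs B: pose=(-6,2,N) → sL=2/13, sR=10/37, mL=204/481, mR=2/13
sensor matrix S = [[40/73, 40/153], [2/13, 10/37]]; det S = 579520/5372289
solve [mL_A; mL_B] = S·[w00; w01] and [mR_A; mR_B] = S·[w10; w11]:
  w00 = 1, w01 = 1, w10 = 1, w11 = 0

1 1 1 0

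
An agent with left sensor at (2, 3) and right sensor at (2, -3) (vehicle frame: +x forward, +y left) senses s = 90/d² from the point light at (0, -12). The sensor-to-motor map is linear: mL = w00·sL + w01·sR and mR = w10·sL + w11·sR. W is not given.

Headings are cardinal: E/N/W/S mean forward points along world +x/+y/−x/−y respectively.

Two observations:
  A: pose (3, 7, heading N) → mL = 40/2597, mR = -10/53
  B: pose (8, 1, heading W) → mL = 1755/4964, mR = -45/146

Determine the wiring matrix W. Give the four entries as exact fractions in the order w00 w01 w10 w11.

1 -1 0 -1

obs A: pose=(3,7,N) → sL=10/49, sR=10/53, mL=40/2597, mR=-10/53
obs B: pose=(8,1,W) → sL=45/68, sR=45/146, mL=1755/4964, mR=-45/146
sensor matrix S = [[10/49, 10/53], [45/68, 45/146]]; det S = -399375/6445754
solve [mL_A; mL_B] = S·[w00; w01] and [mR_A; mR_B] = S·[w10; w11]:
  w00 = 1, w01 = -1, w10 = 0, w11 = -1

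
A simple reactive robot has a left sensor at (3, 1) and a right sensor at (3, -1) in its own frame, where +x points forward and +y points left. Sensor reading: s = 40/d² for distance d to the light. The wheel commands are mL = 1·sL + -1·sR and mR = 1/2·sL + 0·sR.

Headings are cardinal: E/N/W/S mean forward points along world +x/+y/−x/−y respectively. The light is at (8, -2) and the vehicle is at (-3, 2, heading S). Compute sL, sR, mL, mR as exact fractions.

40/101 8/29 352/2929 20/101

left sensor world pos  = (-2, -1); dL² = 101
right sensor world pos = (-4, -1); dR² = 145
sL = 40/101 = 40/101
sR = 40/145 = 8/29
mL = 1·sL + -1·sR = 352/2929
mR = 1/2·sL + 0·sR = 20/101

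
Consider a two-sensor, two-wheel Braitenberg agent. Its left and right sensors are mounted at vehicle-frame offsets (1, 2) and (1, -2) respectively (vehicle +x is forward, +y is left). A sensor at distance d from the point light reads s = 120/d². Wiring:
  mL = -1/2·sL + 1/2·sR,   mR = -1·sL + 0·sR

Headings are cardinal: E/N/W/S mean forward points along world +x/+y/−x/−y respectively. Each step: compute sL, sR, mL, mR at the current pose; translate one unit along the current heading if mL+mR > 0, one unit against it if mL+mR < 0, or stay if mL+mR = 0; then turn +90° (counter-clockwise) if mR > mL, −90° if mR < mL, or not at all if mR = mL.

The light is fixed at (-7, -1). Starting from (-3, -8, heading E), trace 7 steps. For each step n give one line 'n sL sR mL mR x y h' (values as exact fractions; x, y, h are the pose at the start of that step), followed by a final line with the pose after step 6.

n=0: pose=(-3,-8,E); sL=12/5, sR=60/53; mL=-168/265, mR=-12/5; mL+mR=-804/265 → advance -1; mR−mL=-468/265 → turn -1·90°
n=1: pose=(-4,-8,S); sL=120/89, sR=24/13; mL=288/1157, mR=-120/89; mL+mR=-1272/1157 → advance -1; mR−mL=-1848/1157 → turn -1·90°
n=2: pose=(-4,-7,W); sL=30/17, sR=6; mL=36/17, mR=-30/17; mL+mR=6/17 → advance +1; mR−mL=-66/17 → turn -1·90°
n=3: pose=(-5,-7,N); sL=24/5, sR=120/41; mL=-192/205, mR=-24/5; mL+mR=-1176/205 → advance -1; mR−mL=-792/205 → turn -1·90°
n=4: pose=(-5,-8,E); sL=60/17, sR=4/3; mL=-56/51, mR=-60/17; mL+mR=-236/51 → advance -1; mR−mL=-124/51 → turn -1·90°
n=5: pose=(-6,-8,S); sL=120/73, sR=24/13; mL=96/949, mR=-120/73; mL+mR=-1464/949 → advance -1; mR−mL=-1656/949 → turn -1·90°
n=6: pose=(-6,-7,W); sL=15/8, sR=15/2; mL=45/16, mR=-15/8; mL+mR=15/16 → advance +1; mR−mL=-75/16 → turn -1·90°

0 12/5 60/53 -168/265 -12/5 -3 -8 E
1 120/89 24/13 288/1157 -120/89 -4 -8 S
2 30/17 6 36/17 -30/17 -4 -7 W
3 24/5 120/41 -192/205 -24/5 -5 -7 N
4 60/17 4/3 -56/51 -60/17 -5 -8 E
5 120/73 24/13 96/949 -120/73 -6 -8 S
6 15/8 15/2 45/16 -15/8 -6 -7 W
final -7 -7 N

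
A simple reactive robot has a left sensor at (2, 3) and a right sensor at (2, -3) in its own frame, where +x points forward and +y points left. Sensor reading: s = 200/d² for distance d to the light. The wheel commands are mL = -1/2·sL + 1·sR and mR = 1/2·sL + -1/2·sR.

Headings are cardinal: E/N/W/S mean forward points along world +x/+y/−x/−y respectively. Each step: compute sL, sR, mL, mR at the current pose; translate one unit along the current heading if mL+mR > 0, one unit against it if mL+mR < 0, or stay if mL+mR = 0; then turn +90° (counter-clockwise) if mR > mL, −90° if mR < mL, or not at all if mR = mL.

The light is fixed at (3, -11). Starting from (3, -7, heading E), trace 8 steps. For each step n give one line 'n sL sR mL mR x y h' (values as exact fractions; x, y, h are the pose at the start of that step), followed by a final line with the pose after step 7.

0 200/53 40 2020/53 -960/53 3 -7 E
1 10 25 20 -15/2 4 -7 S
2 200 200/37 -3500/37 3600/37 4 -8 W
3 20 20 10 0 3 -8 S
4 40 200/29 -380/29 480/29 3 -9 W
5 50 25/2 -25/2 75/4 2 -9 S
6 200/17 40 580/17 -240/17 2 -10 E
7 20 20 10 0 3 -10 S
final 3 -11 W

n=0: pose=(3,-7,E); sL=200/53, sR=40; mL=2020/53, mR=-960/53; mL+mR=20 → advance +1; mR−mL=-2980/53 → turn -1·90°
n=1: pose=(4,-7,S); sL=10, sR=25; mL=20, mR=-15/2; mL+mR=25/2 → advance +1; mR−mL=-55/2 → turn -1·90°
n=2: pose=(4,-8,W); sL=200, sR=200/37; mL=-3500/37, mR=3600/37; mL+mR=100/37 → advance +1; mR−mL=7100/37 → turn +1·90°
n=3: pose=(3,-8,S); sL=20, sR=20; mL=10, mR=0; mL+mR=10 → advance +1; mR−mL=-10 → turn -1·90°
n=4: pose=(3,-9,W); sL=40, sR=200/29; mL=-380/29, mR=480/29; mL+mR=100/29 → advance +1; mR−mL=860/29 → turn +1·90°
n=5: pose=(2,-9,S); sL=50, sR=25/2; mL=-25/2, mR=75/4; mL+mR=25/4 → advance +1; mR−mL=125/4 → turn +1·90°
n=6: pose=(2,-10,E); sL=200/17, sR=40; mL=580/17, mR=-240/17; mL+mR=20 → advance +1; mR−mL=-820/17 → turn -1·90°
n=7: pose=(3,-10,S); sL=20, sR=20; mL=10, mR=0; mL+mR=10 → advance +1; mR−mL=-10 → turn -1·90°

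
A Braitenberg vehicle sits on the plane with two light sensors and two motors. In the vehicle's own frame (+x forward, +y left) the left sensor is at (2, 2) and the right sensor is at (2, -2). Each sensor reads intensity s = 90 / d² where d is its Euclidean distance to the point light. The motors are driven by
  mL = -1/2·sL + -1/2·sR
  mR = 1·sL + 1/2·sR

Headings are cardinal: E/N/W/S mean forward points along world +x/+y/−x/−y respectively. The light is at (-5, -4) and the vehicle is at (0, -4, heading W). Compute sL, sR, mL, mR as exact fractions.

90/13 90/13 -90/13 135/13

left sensor world pos  = (-2, -6); dL² = 13
right sensor world pos = (-2, -2); dR² = 13
sL = 90/13 = 90/13
sR = 90/13 = 90/13
mL = -1/2·sL + -1/2·sR = -90/13
mR = 1·sL + 1/2·sR = 135/13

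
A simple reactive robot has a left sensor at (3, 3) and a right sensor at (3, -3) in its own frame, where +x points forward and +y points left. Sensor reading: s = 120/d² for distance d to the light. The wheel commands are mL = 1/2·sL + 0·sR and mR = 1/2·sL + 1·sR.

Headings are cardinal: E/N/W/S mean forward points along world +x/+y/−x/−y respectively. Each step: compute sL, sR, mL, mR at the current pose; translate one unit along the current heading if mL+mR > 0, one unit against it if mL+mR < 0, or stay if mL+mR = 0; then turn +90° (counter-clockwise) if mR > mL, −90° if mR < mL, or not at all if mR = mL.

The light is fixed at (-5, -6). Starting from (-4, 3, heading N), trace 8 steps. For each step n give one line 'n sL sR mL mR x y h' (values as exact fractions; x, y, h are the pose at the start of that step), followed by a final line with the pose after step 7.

0 30/37 3/4 15/37 171/148 -4 3 N
1 120/53 120/173 60/53 16740/9169 -4 4 W
2 60/29 60/29 30/29 90/29 -5 4 S
3 40/51 8/3 20/51 52/17 -5 3 E
4 30/37 3/4 15/37 171/148 -4 3 N
5 120/53 120/173 60/53 16740/9169 -4 4 W
6 60/29 60/29 30/29 90/29 -5 4 S
7 40/51 8/3 20/51 52/17 -5 3 E
final -4 3 N

n=0: pose=(-4,3,N); sL=30/37, sR=3/4; mL=15/37, mR=171/148; mL+mR=231/148 → advance +1; mR−mL=3/4 → turn +1·90°
n=1: pose=(-4,4,W); sL=120/53, sR=120/173; mL=60/53, mR=16740/9169; mL+mR=27120/9169 → advance +1; mR−mL=120/173 → turn +1·90°
n=2: pose=(-5,4,S); sL=60/29, sR=60/29; mL=30/29, mR=90/29; mL+mR=120/29 → advance +1; mR−mL=60/29 → turn +1·90°
n=3: pose=(-5,3,E); sL=40/51, sR=8/3; mL=20/51, mR=52/17; mL+mR=176/51 → advance +1; mR−mL=8/3 → turn +1·90°
n=4: pose=(-4,3,N); sL=30/37, sR=3/4; mL=15/37, mR=171/148; mL+mR=231/148 → advance +1; mR−mL=3/4 → turn +1·90°
n=5: pose=(-4,4,W); sL=120/53, sR=120/173; mL=60/53, mR=16740/9169; mL+mR=27120/9169 → advance +1; mR−mL=120/173 → turn +1·90°
n=6: pose=(-5,4,S); sL=60/29, sR=60/29; mL=30/29, mR=90/29; mL+mR=120/29 → advance +1; mR−mL=60/29 → turn +1·90°
n=7: pose=(-5,3,E); sL=40/51, sR=8/3; mL=20/51, mR=52/17; mL+mR=176/51 → advance +1; mR−mL=8/3 → turn +1·90°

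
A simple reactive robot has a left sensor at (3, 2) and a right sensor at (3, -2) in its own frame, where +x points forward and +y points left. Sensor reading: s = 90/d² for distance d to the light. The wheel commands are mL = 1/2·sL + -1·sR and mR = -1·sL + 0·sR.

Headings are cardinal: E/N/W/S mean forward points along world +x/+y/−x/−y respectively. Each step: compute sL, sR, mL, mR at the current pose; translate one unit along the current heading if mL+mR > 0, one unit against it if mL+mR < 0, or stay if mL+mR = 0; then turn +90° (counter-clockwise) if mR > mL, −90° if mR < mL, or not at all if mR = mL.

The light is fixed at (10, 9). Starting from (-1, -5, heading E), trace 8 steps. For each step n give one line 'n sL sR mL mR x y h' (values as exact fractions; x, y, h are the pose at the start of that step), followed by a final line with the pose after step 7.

n=0: pose=(-1,-5,E); sL=45/104, sR=9/32; mL=-27/416, mR=-45/104; mL+mR=-207/416 → advance -1; mR−mL=-153/416 → turn -1·90°
n=1: pose=(-2,-5,S); sL=90/389, sR=18/97; mL=-2637/37733, mR=-90/389; mL+mR=-11367/37733 → advance -1; mR−mL=-6093/37733 → turn -1·90°
n=2: pose=(-2,-4,W); sL=1/5, sR=45/173; mL=-277/1730, mR=-1/5; mL+mR=-623/1730 → advance -1; mR−mL=-69/1730 → turn -1·90°
n=3: pose=(-1,-4,N); sL=90/269, sR=90/181; mL=-16065/48689, mR=-90/269; mL+mR=-32355/48689 → advance -1; mR−mL=-225/48689 → turn -1·90°
n=4: pose=(-1,-5,E); sL=45/104, sR=9/32; mL=-27/416, mR=-45/104; mL+mR=-207/416 → advance -1; mR−mL=-153/416 → turn -1·90°
n=5: pose=(-2,-5,S); sL=90/389, sR=18/97; mL=-2637/37733, mR=-90/389; mL+mR=-11367/37733 → advance -1; mR−mL=-6093/37733 → turn -1·90°
n=6: pose=(-2,-4,W); sL=1/5, sR=45/173; mL=-277/1730, mR=-1/5; mL+mR=-623/1730 → advance -1; mR−mL=-69/1730 → turn -1·90°
n=7: pose=(-1,-4,N); sL=90/269, sR=90/181; mL=-16065/48689, mR=-90/269; mL+mR=-32355/48689 → advance -1; mR−mL=-225/48689 → turn -1·90°

0 45/104 9/32 -27/416 -45/104 -1 -5 E
1 90/389 18/97 -2637/37733 -90/389 -2 -5 S
2 1/5 45/173 -277/1730 -1/5 -2 -4 W
3 90/269 90/181 -16065/48689 -90/269 -1 -4 N
4 45/104 9/32 -27/416 -45/104 -1 -5 E
5 90/389 18/97 -2637/37733 -90/389 -2 -5 S
6 1/5 45/173 -277/1730 -1/5 -2 -4 W
7 90/269 90/181 -16065/48689 -90/269 -1 -4 N
final -1 -5 E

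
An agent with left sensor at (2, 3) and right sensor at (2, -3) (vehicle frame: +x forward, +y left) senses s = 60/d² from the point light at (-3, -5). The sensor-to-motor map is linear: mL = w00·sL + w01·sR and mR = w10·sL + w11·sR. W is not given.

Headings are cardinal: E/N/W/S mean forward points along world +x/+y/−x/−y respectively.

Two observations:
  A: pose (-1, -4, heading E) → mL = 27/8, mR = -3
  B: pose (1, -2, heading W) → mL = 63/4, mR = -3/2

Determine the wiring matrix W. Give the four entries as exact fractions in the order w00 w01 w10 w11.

obs A: pose=(-1,-4,E) → sL=15/8, sR=3, mL=27/8, mR=-3
obs B: pose=(1,-2,W) → sL=15, sR=3/2, mL=63/4, mR=-3/2
sensor matrix S = [[15/8, 3], [15, 3/2]]; det S = -675/16
solve [mL_A; mL_B] = S·[w00; w01] and [mR_A; mR_B] = S·[w10; w11]:
  w00 = 1, w01 = 1/2, w10 = 0, w11 = -1

1 1/2 0 -1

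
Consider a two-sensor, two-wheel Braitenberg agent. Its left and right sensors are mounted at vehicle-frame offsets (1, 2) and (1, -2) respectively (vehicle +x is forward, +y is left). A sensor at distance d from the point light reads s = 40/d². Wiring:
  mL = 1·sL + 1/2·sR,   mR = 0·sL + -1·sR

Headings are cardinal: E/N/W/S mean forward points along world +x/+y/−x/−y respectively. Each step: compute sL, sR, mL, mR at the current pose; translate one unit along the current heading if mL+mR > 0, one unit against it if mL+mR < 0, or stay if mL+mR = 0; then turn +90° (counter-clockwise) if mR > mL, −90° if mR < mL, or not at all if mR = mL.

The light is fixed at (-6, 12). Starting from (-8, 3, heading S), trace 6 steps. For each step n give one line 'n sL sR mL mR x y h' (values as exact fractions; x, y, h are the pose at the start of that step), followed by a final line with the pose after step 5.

0 2/5 10/29 83/145 -10/29 -8 3 S
1 40/153 40/73 5980/11169 -40/73 -8 2 W
2 4/9 20/41 254/369 -20/41 -7 2 N
3 40/49 40/121 5820/5929 -40/121 -7 3 E
4 5/13 5/13 15/26 -5/13 -6 3 S
5 8/29 8/13 220/377 -8/13 -6 2 W
final -5 2 N

n=0: pose=(-8,3,S); sL=2/5, sR=10/29; mL=83/145, mR=-10/29; mL+mR=33/145 → advance +1; mR−mL=-133/145 → turn -1·90°
n=1: pose=(-8,2,W); sL=40/153, sR=40/73; mL=5980/11169, mR=-40/73; mL+mR=-140/11169 → advance -1; mR−mL=-12100/11169 → turn -1·90°
n=2: pose=(-7,2,N); sL=4/9, sR=20/41; mL=254/369, mR=-20/41; mL+mR=74/369 → advance +1; mR−mL=-434/369 → turn -1·90°
n=3: pose=(-7,3,E); sL=40/49, sR=40/121; mL=5820/5929, mR=-40/121; mL+mR=3860/5929 → advance +1; mR−mL=-7780/5929 → turn -1·90°
n=4: pose=(-6,3,S); sL=5/13, sR=5/13; mL=15/26, mR=-5/13; mL+mR=5/26 → advance +1; mR−mL=-25/26 → turn -1·90°
n=5: pose=(-6,2,W); sL=8/29, sR=8/13; mL=220/377, mR=-8/13; mL+mR=-12/377 → advance -1; mR−mL=-452/377 → turn -1·90°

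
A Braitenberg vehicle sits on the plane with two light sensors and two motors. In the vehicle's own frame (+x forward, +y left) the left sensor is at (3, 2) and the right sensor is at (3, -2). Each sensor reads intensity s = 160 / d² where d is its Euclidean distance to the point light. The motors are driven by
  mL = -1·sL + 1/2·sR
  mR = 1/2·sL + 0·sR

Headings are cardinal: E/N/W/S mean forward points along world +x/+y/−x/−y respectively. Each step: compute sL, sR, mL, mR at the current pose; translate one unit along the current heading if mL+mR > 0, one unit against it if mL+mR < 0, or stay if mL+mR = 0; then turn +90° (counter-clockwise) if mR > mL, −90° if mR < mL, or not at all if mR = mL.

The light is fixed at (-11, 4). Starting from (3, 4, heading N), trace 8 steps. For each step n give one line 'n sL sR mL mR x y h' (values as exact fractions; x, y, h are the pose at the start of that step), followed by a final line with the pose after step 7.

0 160/153 32/53 -6032/8109 80/153 3 4 N
1 16/13 80/61 -456/793 8/13 3 3 W
2 160/241 160/137 -2640/33017 80/241 2 3 S
3 5/8 10/17 -45/136 5/16 2 2 E
4 160/101 160/197 -23440/19897 80/101 1 2 N
5 80/53 80/41 -1160/2173 40/53 1 1 W
6 32/41 160/117 -464/4797 16/41 0 1 S
7 4/5 20/29 -66/145 2/5 0 0 E
final -1 0 N

n=0: pose=(3,4,N); sL=160/153, sR=32/53; mL=-6032/8109, mR=80/153; mL+mR=-1792/8109 → advance -1; mR−mL=3424/2703 → turn +1·90°
n=1: pose=(3,3,W); sL=16/13, sR=80/61; mL=-456/793, mR=8/13; mL+mR=32/793 → advance +1; mR−mL=944/793 → turn +1·90°
n=2: pose=(2,3,S); sL=160/241, sR=160/137; mL=-2640/33017, mR=80/241; mL+mR=8320/33017 → advance +1; mR−mL=13600/33017 → turn +1·90°
n=3: pose=(2,2,E); sL=5/8, sR=10/17; mL=-45/136, mR=5/16; mL+mR=-5/272 → advance -1; mR−mL=175/272 → turn +1·90°
n=4: pose=(1,2,N); sL=160/101, sR=160/197; mL=-23440/19897, mR=80/101; mL+mR=-7680/19897 → advance -1; mR−mL=39200/19897 → turn +1·90°
n=5: pose=(1,1,W); sL=80/53, sR=80/41; mL=-1160/2173, mR=40/53; mL+mR=480/2173 → advance +1; mR−mL=2800/2173 → turn +1·90°
n=6: pose=(0,1,S); sL=32/41, sR=160/117; mL=-464/4797, mR=16/41; mL+mR=1408/4797 → advance +1; mR−mL=2336/4797 → turn +1·90°
n=7: pose=(0,0,E); sL=4/5, sR=20/29; mL=-66/145, mR=2/5; mL+mR=-8/145 → advance -1; mR−mL=124/145 → turn +1·90°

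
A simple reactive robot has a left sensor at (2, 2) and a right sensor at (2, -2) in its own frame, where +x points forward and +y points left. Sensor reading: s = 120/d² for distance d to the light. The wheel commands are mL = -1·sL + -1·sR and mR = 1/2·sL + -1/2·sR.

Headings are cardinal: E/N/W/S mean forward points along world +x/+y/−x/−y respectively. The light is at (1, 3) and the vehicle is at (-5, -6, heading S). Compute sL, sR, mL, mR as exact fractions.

120/137 24/37 -7728/5069 576/5069

left sensor world pos  = (-3, -8); dL² = 137
right sensor world pos = (-7, -8); dR² = 185
sL = 120/137 = 120/137
sR = 120/185 = 24/37
mL = -1·sL + -1·sR = -7728/5069
mR = 1/2·sL + -1/2·sR = 576/5069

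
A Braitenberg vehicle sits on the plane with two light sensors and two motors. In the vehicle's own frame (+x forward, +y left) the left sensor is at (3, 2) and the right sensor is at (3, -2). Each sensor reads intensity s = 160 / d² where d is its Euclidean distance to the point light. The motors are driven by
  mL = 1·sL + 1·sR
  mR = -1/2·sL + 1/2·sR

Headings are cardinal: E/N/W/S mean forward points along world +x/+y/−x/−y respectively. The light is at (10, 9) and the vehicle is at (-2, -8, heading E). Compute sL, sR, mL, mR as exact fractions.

left sensor world pos  = (1, -6); dL² = 306
right sensor world pos = (1, -10); dR² = 442
sL = 160/306 = 80/153
sR = 160/442 = 80/221
mL = 1·sL + 1·sR = 1760/1989
mR = -1/2·sL + 1/2·sR = -160/1989

80/153 80/221 1760/1989 -160/1989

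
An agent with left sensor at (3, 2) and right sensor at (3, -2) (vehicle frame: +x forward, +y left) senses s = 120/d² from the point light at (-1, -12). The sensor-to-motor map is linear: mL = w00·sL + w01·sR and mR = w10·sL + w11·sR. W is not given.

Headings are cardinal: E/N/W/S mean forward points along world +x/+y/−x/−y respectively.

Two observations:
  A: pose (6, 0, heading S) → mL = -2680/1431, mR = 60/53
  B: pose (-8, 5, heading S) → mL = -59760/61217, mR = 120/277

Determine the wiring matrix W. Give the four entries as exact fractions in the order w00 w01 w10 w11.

obs A: pose=(6,0,S) → sL=20/27, sR=60/53, mL=-2680/1431, mR=60/53
obs B: pose=(-8,5,S) → sL=120/221, sR=120/277, mL=-59760/61217, mR=120/277
sensor matrix S = [[20/27, 60/53], [120/221, 120/277]]; det S = -8579200/29200509
solve [mL_A; mL_B] = S·[w00; w01] and [mR_A; mR_B] = S·[w10; w11]:
  w00 = -1, w01 = -1, w10 = 0, w11 = 1

-1 -1 0 1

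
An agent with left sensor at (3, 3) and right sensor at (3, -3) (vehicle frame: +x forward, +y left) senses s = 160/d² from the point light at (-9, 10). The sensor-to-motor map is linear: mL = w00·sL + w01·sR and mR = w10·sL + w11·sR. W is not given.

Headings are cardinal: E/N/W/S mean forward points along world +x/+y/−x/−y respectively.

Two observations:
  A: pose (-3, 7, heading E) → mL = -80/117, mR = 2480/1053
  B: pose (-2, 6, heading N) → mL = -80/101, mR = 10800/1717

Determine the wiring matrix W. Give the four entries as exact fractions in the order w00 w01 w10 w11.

obs A: pose=(-3,7,E) → sL=160/81, sR=160/117, mL=-80/117, mR=2480/1053
obs B: pose=(-2,6,N) → sL=160/17, sR=160/101, mL=-80/101, mR=10800/1717
sensor matrix S = [[160/81, 160/117], [160/17, 160/101]]; det S = -17612800/1808001
solve [mL_A; mL_B] = S·[w00; w01] and [mR_A; mR_B] = S·[w10; w11]:
  w00 = 0, w01 = -1/2, w10 = 1/2, w11 = 1

0 -1/2 1/2 1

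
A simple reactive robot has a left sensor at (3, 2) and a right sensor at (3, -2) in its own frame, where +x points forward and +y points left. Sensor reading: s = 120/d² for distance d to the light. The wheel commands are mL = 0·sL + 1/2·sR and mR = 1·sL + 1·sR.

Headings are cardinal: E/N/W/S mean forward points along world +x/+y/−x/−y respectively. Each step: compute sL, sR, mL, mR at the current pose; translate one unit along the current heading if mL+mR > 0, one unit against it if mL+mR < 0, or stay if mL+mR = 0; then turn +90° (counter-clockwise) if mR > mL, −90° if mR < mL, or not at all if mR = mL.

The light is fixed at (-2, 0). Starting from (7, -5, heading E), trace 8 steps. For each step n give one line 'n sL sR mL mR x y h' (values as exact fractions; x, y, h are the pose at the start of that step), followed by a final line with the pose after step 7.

0 40/51 120/193 60/193 13840/9843 7 -5 E
1 30/17 30/37 15/37 1620/629 8 -5 N
2 24/17 120/53 60/53 3312/901 8 -4 W
3 12/17 60/49 30/49 1608/833 7 -4 S
4 40/51 120/193 60/193 13840/9843 7 -5 E
5 30/17 30/37 15/37 1620/629 8 -5 N
6 24/17 120/53 60/53 3312/901 8 -4 W
7 12/17 60/49 30/49 1608/833 7 -4 S
final 7 -5 E

n=0: pose=(7,-5,E); sL=40/51, sR=120/193; mL=60/193, mR=13840/9843; mL+mR=16900/9843 → advance +1; mR−mL=10780/9843 → turn +1·90°
n=1: pose=(8,-5,N); sL=30/17, sR=30/37; mL=15/37, mR=1620/629; mL+mR=1875/629 → advance +1; mR−mL=1365/629 → turn +1·90°
n=2: pose=(8,-4,W); sL=24/17, sR=120/53; mL=60/53, mR=3312/901; mL+mR=4332/901 → advance +1; mR−mL=2292/901 → turn +1·90°
n=3: pose=(7,-4,S); sL=12/17, sR=60/49; mL=30/49, mR=1608/833; mL+mR=2118/833 → advance +1; mR−mL=1098/833 → turn +1·90°
n=4: pose=(7,-5,E); sL=40/51, sR=120/193; mL=60/193, mR=13840/9843; mL+mR=16900/9843 → advance +1; mR−mL=10780/9843 → turn +1·90°
n=5: pose=(8,-5,N); sL=30/17, sR=30/37; mL=15/37, mR=1620/629; mL+mR=1875/629 → advance +1; mR−mL=1365/629 → turn +1·90°
n=6: pose=(8,-4,W); sL=24/17, sR=120/53; mL=60/53, mR=3312/901; mL+mR=4332/901 → advance +1; mR−mL=2292/901 → turn +1·90°
n=7: pose=(7,-4,S); sL=12/17, sR=60/49; mL=30/49, mR=1608/833; mL+mR=2118/833 → advance +1; mR−mL=1098/833 → turn +1·90°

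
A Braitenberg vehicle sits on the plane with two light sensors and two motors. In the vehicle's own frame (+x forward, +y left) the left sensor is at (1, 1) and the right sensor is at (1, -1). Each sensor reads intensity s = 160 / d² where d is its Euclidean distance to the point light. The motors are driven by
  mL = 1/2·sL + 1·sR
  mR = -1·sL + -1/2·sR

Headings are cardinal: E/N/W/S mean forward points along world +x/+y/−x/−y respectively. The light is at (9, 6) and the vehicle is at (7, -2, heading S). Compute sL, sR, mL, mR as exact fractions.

80/41 16/9 1016/369 -1048/369

left sensor world pos  = (8, -3); dL² = 82
right sensor world pos = (6, -3); dR² = 90
sL = 160/82 = 80/41
sR = 160/90 = 16/9
mL = 1/2·sL + 1·sR = 1016/369
mR = -1·sL + -1/2·sR = -1048/369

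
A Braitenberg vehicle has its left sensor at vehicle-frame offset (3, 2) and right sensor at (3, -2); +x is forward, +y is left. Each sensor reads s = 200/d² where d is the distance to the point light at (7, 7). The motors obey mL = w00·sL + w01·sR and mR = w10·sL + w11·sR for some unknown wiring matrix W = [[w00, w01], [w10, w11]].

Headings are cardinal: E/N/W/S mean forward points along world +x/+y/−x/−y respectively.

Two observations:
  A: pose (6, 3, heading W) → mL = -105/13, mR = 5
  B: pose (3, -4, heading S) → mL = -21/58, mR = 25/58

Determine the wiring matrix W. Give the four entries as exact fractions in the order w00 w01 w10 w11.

1/2 -1 0 1/2

obs A: pose=(6,3,W) → sL=50/13, sR=10, mL=-105/13, mR=5
obs B: pose=(3,-4,S) → sL=1, sR=25/29, mL=-21/58, mR=25/58
sensor matrix S = [[50/13, 10], [1, 25/29]]; det S = -2520/377
solve [mL_A; mL_B] = S·[w00; w01] and [mR_A; mR_B] = S·[w10; w11]:
  w00 = 1/2, w01 = -1, w10 = 0, w11 = 1/2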